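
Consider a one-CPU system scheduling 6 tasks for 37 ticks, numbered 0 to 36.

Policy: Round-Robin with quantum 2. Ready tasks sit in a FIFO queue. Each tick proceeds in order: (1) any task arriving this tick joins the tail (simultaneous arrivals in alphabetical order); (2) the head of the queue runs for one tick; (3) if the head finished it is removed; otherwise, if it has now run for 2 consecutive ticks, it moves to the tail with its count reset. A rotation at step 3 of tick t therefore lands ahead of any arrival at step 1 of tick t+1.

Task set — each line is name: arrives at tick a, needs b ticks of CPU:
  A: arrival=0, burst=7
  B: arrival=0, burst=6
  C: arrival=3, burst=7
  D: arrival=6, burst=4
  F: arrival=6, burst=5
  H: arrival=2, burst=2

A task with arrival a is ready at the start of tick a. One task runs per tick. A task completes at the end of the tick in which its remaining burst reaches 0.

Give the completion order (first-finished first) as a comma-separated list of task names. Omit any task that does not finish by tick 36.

completion order = H, B, A, D, F, C

t=0: queue=[A,B] q_used=0 → run A
t=1: queue=[A,B] q_used=1 → run A
t=2: queue=[B,A,H] q_used=0 → run B
t=3: queue=[B,A,H,C] q_used=1 → run B
t=4: queue=[A,H,C,B] q_used=0 → run A
t=5: queue=[A,H,C,B] q_used=1 → run A
t=6: queue=[H,C,B,A,D,F] q_used=0 → run H
t=7: queue=[H,C,B,A,D,F] q_used=1 → run H
t=8: queue=[C,B,A,D,F] q_used=0 → run C
t=9: queue=[C,B,A,D,F] q_used=1 → run C
t=10: queue=[B,A,D,F,C] q_used=0 → run B
t=11: queue=[B,A,D,F,C] q_used=1 → run B
t=12: queue=[A,D,F,C,B] q_used=0 → run A
t=13: queue=[A,D,F,C,B] q_used=1 → run A
t=14: queue=[D,F,C,B,A] q_used=0 → run D
t=15: queue=[D,F,C,B,A] q_used=1 → run D
t=16: queue=[F,C,B,A,D] q_used=0 → run F
t=17: queue=[F,C,B,A,D] q_used=1 → run F
t=18: queue=[C,B,A,D,F] q_used=0 → run C
t=19: queue=[C,B,A,D,F] q_used=1 → run C
t=20: queue=[B,A,D,F,C] q_used=0 → run B
t=21: queue=[B,A,D,F,C] q_used=1 → run B
t=22: queue=[A,D,F,C] q_used=0 → run A
t=23: queue=[D,F,C] q_used=0 → run D
t=24: queue=[D,F,C] q_used=1 → run D
t=25: queue=[F,C] q_used=0 → run F
t=26: queue=[F,C] q_used=1 → run F
t=27: queue=[C,F] q_used=0 → run C
t=28: queue=[C,F] q_used=1 → run C
t=29: queue=[F,C] q_used=0 → run F
t=30: queue=[C] q_used=0 → run C
t=31: (idle)
t=32: (idle)
t=33: (idle)
t=34: (idle)
t=35: (idle)
t=36: (idle)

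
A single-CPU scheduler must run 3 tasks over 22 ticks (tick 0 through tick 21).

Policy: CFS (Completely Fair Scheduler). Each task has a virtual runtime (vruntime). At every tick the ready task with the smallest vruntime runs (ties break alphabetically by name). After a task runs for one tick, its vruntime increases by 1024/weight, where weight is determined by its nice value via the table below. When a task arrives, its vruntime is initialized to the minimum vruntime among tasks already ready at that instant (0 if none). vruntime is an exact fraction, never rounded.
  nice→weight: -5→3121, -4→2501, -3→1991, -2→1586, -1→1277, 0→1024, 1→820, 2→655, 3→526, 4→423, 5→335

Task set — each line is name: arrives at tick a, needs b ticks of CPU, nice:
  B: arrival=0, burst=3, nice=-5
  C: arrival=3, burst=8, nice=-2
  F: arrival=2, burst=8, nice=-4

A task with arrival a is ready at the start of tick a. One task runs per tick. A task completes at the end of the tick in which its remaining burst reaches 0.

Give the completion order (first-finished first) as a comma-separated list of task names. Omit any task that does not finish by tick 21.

completion order = B, F, C

t=0: vr[B=0] → run B
t=1: vr[B=1024/3121] → run B
t=2: vr[B=2048/3121 F=2048/3121] → run B
t=3: vr[C=2048/3121 F=2048/3121] → run C
t=4: vr[C=3222016/2474953 F=2048/3121] → run F
t=5: vr[C=3222016/2474953 F=8317952/7805621] → run F
t=6: vr[C=3222016/2474953 F=11513856/7805621] → run C
t=7: vr[C=4819968/2474953 F=11513856/7805621] → run F
t=8: vr[C=4819968/2474953 F=14709760/7805621] → run F
t=9: vr[C=4819968/2474953 F=17905664/7805621] → run C
t=10: vr[C=6417920/2474953 F=17905664/7805621] → run F
t=11: vr[C=6417920/2474953 F=21101568/7805621] → run C
t=12: vr[C=8015872/2474953 F=21101568/7805621] → run F
t=13: vr[C=8015872/2474953 F=24297472/7805621] → run F
t=14: vr[C=8015872/2474953 F=27493376/7805621] → run C
t=15: vr[C=9613824/2474953 F=27493376/7805621] → run F
t=16: vr[C=9613824/2474953] → run C
t=17: vr[C=11211776/2474953] → run C
t=18: vr[C=12809728/2474953] → run C
t=19: (idle)
t=20: (idle)
t=21: (idle)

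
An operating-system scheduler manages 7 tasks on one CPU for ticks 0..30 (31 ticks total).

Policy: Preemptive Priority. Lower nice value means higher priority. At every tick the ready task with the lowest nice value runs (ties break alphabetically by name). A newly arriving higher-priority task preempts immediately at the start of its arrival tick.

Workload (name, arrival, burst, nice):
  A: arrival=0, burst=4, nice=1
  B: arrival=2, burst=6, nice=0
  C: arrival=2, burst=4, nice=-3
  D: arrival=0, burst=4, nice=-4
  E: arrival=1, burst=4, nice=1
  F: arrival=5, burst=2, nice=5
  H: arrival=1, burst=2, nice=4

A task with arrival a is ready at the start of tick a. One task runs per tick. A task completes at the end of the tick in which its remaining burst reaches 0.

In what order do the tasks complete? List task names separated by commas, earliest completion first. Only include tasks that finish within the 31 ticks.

completion order = D, C, B, A, E, H, F

t=0: ready={A,D} → run D
t=1: ready={A,D,E,H} → run D
t=2: ready={A,B,C,D,E,H} → run D
t=3: ready={A,B,C,D,E,H} → run D
t=4: ready={A,B,C,E,H} → run C
t=5: ready={A,B,C,E,F,H} → run C
t=6: ready={A,B,C,E,F,H} → run C
t=7: ready={A,B,C,E,F,H} → run C
t=8: ready={A,B,E,F,H} → run B
t=9: ready={A,B,E,F,H} → run B
t=10: ready={A,B,E,F,H} → run B
t=11: ready={A,B,E,F,H} → run B
t=12: ready={A,B,E,F,H} → run B
t=13: ready={A,B,E,F,H} → run B
t=14: ready={A,E,F,H} → run A
t=15: ready={A,E,F,H} → run A
t=16: ready={A,E,F,H} → run A
t=17: ready={A,E,F,H} → run A
t=18: ready={E,F,H} → run E
t=19: ready={E,F,H} → run E
t=20: ready={E,F,H} → run E
t=21: ready={E,F,H} → run E
t=22: ready={F,H} → run H
t=23: ready={F,H} → run H
t=24: ready={F} → run F
t=25: ready={F} → run F
t=26: (idle)
t=27: (idle)
t=28: (idle)
t=29: (idle)
t=30: (idle)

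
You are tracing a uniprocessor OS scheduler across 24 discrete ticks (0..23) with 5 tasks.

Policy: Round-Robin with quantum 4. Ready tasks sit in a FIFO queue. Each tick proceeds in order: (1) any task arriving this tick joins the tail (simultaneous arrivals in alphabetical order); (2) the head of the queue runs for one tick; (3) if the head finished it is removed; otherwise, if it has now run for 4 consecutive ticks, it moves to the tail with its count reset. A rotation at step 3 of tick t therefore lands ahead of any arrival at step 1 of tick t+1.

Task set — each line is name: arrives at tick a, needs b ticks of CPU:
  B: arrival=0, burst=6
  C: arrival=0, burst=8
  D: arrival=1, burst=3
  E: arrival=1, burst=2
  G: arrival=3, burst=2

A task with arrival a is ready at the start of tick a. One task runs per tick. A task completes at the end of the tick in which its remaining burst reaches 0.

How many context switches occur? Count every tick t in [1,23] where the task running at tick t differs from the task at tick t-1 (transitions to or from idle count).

context switches = 7

t=0: queue=[B,C] q_used=0 → run B
t=1: queue=[B,C,D,E] q_used=1 → run B
t=2: queue=[B,C,D,E] q_used=2 → run B
t=3: queue=[B,C,D,E,G] q_used=3 → run B
t=4: queue=[C,D,E,G,B] q_used=0 → run C
t=5: queue=[C,D,E,G,B] q_used=1 → run C
t=6: queue=[C,D,E,G,B] q_used=2 → run C
t=7: queue=[C,D,E,G,B] q_used=3 → run C
t=8: queue=[D,E,G,B,C] q_used=0 → run D
t=9: queue=[D,E,G,B,C] q_used=1 → run D
t=10: queue=[D,E,G,B,C] q_used=2 → run D
t=11: queue=[E,G,B,C] q_used=0 → run E
t=12: queue=[E,G,B,C] q_used=1 → run E
t=13: queue=[G,B,C] q_used=0 → run G
t=14: queue=[G,B,C] q_used=1 → run G
t=15: queue=[B,C] q_used=0 → run B
t=16: queue=[B,C] q_used=1 → run B
t=17: queue=[C] q_used=0 → run C
t=18: queue=[C] q_used=1 → run C
t=19: queue=[C] q_used=2 → run C
t=20: queue=[C] q_used=3 → run C
t=21: (idle)
t=22: (idle)
t=23: (idle)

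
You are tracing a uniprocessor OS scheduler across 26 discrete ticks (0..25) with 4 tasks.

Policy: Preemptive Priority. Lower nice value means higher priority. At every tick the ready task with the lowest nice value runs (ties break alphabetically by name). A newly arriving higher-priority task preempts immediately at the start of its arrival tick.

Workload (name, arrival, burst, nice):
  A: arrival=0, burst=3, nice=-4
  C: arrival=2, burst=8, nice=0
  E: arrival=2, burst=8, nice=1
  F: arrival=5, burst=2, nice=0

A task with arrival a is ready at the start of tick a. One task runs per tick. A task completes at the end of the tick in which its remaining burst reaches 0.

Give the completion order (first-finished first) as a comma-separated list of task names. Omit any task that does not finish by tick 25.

t=0: ready={A} → run A
t=1: ready={A} → run A
t=2: ready={A,C,E} → run A
t=3: ready={C,E} → run C
t=4: ready={C,E} → run C
t=5: ready={C,E,F} → run C
t=6: ready={C,E,F} → run C
t=7: ready={C,E,F} → run C
t=8: ready={C,E,F} → run C
t=9: ready={C,E,F} → run C
t=10: ready={C,E,F} → run C
t=11: ready={E,F} → run F
t=12: ready={E,F} → run F
t=13: ready={E} → run E
t=14: ready={E} → run E
t=15: ready={E} → run E
t=16: ready={E} → run E
t=17: ready={E} → run E
t=18: ready={E} → run E
t=19: ready={E} → run E
t=20: ready={E} → run E
t=21: (idle)
t=22: (idle)
t=23: (idle)
t=24: (idle)
t=25: (idle)

completion order = A, C, F, E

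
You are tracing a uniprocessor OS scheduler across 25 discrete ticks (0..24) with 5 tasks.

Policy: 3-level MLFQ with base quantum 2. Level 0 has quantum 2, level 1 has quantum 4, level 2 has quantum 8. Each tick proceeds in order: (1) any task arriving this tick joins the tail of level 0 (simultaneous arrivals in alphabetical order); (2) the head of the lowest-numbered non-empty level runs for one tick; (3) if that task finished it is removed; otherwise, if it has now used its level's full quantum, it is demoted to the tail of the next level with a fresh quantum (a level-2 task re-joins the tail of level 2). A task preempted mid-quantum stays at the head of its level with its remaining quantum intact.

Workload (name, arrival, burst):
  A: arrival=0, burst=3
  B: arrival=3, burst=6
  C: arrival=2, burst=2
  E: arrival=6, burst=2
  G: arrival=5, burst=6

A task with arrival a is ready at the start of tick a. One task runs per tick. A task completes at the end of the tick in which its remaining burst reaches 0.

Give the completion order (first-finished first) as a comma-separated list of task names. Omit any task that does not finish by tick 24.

t=0: L0/L1/L2 = A/-/- → run A
t=1: L0/L1/L2 = A/-/- → run A
t=2: L0/L1/L2 = C/A/- → run C
t=3: L0/L1/L2 = CB/A/- → run C
t=4: L0/L1/L2 = B/A/- → run B
t=5: L0/L1/L2 = BG/A/- → run B
t=6: L0/L1/L2 = GE/AB/- → run G
t=7: L0/L1/L2 = GE/AB/- → run G
t=8: L0/L1/L2 = E/ABG/- → run E
t=9: L0/L1/L2 = E/ABG/- → run E
t=10: L0/L1/L2 = -/ABG/- → run A
t=11: L0/L1/L2 = -/BG/- → run B
t=12: L0/L1/L2 = -/BG/- → run B
t=13: L0/L1/L2 = -/BG/- → run B
t=14: L0/L1/L2 = -/BG/- → run B
t=15: L0/L1/L2 = -/G/- → run G
t=16: L0/L1/L2 = -/G/- → run G
t=17: L0/L1/L2 = -/G/- → run G
t=18: L0/L1/L2 = -/G/- → run G
t=19: (idle)
t=20: (idle)
t=21: (idle)
t=22: (idle)
t=23: (idle)
t=24: (idle)

completion order = C, E, A, B, G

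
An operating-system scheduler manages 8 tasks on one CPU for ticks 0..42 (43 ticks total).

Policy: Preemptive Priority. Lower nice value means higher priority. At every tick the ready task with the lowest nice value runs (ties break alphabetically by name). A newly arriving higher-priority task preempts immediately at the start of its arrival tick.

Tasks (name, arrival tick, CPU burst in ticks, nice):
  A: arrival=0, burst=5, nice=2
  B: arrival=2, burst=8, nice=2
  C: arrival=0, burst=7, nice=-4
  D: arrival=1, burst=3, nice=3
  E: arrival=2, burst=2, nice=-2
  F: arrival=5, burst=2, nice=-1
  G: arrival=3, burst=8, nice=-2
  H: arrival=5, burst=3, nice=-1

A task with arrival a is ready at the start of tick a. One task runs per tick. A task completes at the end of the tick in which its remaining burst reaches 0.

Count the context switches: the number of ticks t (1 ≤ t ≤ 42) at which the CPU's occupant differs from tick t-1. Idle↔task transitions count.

t=0: ready={A,C} → run C
t=1: ready={A,C,D} → run C
t=2: ready={A,B,C,D,E} → run C
t=3: ready={A,B,C,D,E,G} → run C
t=4: ready={A,B,C,D,E,G} → run C
t=5: ready={A,B,C,D,E,F,G,H} → run C
t=6: ready={A,B,C,D,E,F,G,H} → run C
t=7: ready={A,B,D,E,F,G,H} → run E
t=8: ready={A,B,D,E,F,G,H} → run E
t=9: ready={A,B,D,F,G,H} → run G
t=10: ready={A,B,D,F,G,H} → run G
t=11: ready={A,B,D,F,G,H} → run G
t=12: ready={A,B,D,F,G,H} → run G
t=13: ready={A,B,D,F,G,H} → run G
t=14: ready={A,B,D,F,G,H} → run G
t=15: ready={A,B,D,F,G,H} → run G
t=16: ready={A,B,D,F,G,H} → run G
t=17: ready={A,B,D,F,H} → run F
t=18: ready={A,B,D,F,H} → run F
t=19: ready={A,B,D,H} → run H
t=20: ready={A,B,D,H} → run H
t=21: ready={A,B,D,H} → run H
t=22: ready={A,B,D} → run A
t=23: ready={A,B,D} → run A
t=24: ready={A,B,D} → run A
t=25: ready={A,B,D} → run A
t=26: ready={A,B,D} → run A
t=27: ready={B,D} → run B
t=28: ready={B,D} → run B
t=29: ready={B,D} → run B
t=30: ready={B,D} → run B
t=31: ready={B,D} → run B
t=32: ready={B,D} → run B
t=33: ready={B,D} → run B
t=34: ready={B,D} → run B
t=35: ready={D} → run D
t=36: ready={D} → run D
t=37: ready={D} → run D
t=38: (idle)
t=39: (idle)
t=40: (idle)
t=41: (idle)
t=42: (idle)

context switches = 8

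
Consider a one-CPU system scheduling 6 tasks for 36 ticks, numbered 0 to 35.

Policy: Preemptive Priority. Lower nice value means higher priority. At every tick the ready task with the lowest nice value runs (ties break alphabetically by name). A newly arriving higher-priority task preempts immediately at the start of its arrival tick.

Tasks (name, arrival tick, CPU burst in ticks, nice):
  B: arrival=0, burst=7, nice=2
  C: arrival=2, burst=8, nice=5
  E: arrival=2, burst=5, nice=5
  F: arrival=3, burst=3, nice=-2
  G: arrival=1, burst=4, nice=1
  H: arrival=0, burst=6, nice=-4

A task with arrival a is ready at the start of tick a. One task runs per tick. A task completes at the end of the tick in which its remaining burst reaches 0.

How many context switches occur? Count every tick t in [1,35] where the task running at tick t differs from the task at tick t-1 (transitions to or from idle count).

t=0: ready={B,H} → run H
t=1: ready={B,G,H} → run H
t=2: ready={B,C,E,G,H} → run H
t=3: ready={B,C,E,F,G,H} → run H
t=4: ready={B,C,E,F,G,H} → run H
t=5: ready={B,C,E,F,G,H} → run H
t=6: ready={B,C,E,F,G} → run F
t=7: ready={B,C,E,F,G} → run F
t=8: ready={B,C,E,F,G} → run F
t=9: ready={B,C,E,G} → run G
t=10: ready={B,C,E,G} → run G
t=11: ready={B,C,E,G} → run G
t=12: ready={B,C,E,G} → run G
t=13: ready={B,C,E} → run B
t=14: ready={B,C,E} → run B
t=15: ready={B,C,E} → run B
t=16: ready={B,C,E} → run B
t=17: ready={B,C,E} → run B
t=18: ready={B,C,E} → run B
t=19: ready={B,C,E} → run B
t=20: ready={C,E} → run C
t=21: ready={C,E} → run C
t=22: ready={C,E} → run C
t=23: ready={C,E} → run C
t=24: ready={C,E} → run C
t=25: ready={C,E} → run C
t=26: ready={C,E} → run C
t=27: ready={C,E} → run C
t=28: ready={E} → run E
t=29: ready={E} → run E
t=30: ready={E} → run E
t=31: ready={E} → run E
t=32: ready={E} → run E
t=33: (idle)
t=34: (idle)
t=35: (idle)

context switches = 6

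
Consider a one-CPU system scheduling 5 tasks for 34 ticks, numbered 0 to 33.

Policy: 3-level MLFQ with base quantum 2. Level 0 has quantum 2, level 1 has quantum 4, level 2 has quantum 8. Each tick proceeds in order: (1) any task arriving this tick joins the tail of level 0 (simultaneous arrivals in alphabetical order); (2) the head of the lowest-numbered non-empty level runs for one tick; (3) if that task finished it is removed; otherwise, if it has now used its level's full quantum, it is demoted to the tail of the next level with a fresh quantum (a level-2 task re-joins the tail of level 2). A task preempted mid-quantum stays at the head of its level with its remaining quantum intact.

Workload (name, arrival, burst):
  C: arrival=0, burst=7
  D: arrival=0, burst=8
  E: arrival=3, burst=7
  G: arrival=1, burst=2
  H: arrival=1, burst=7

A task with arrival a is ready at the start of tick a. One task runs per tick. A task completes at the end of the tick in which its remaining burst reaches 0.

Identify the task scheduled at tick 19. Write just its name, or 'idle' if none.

t=0: L0/L1/L2 = CD/-/- → run C
t=1: L0/L1/L2 = CDGH/-/- → run C
t=2: L0/L1/L2 = DGH/C/- → run D
t=3: L0/L1/L2 = DGHE/C/- → run D
t=4: L0/L1/L2 = GHE/CD/- → run G
t=5: L0/L1/L2 = GHE/CD/- → run G
t=6: L0/L1/L2 = HE/CD/- → run H
t=7: L0/L1/L2 = HE/CD/- → run H
t=8: L0/L1/L2 = E/CDH/- → run E
t=9: L0/L1/L2 = E/CDH/- → run E
t=10: L0/L1/L2 = -/CDHE/- → run C
t=11: L0/L1/L2 = -/CDHE/- → run C
t=12: L0/L1/L2 = -/CDHE/- → run C
t=13: L0/L1/L2 = -/CDHE/- → run C
t=14: L0/L1/L2 = -/DHE/C → run D
t=15: L0/L1/L2 = -/DHE/C → run D
t=16: L0/L1/L2 = -/DHE/C → run D
t=17: L0/L1/L2 = -/DHE/C → run D
t=18: L0/L1/L2 = -/HE/CD → run H
t=19: L0/L1/L2 = -/HE/CD → run H
t=20: L0/L1/L2 = -/HE/CD → run H
t=21: L0/L1/L2 = -/HE/CD → run H
t=22: L0/L1/L2 = -/E/CDH → run E
t=23: L0/L1/L2 = -/E/CDH → run E
t=24: L0/L1/L2 = -/E/CDH → run E
t=25: L0/L1/L2 = -/E/CDH → run E
t=26: L0/L1/L2 = -/-/CDHE → run C
t=27: L0/L1/L2 = -/-/DHE → run D
t=28: L0/L1/L2 = -/-/DHE → run D
t=29: L0/L1/L2 = -/-/HE → run H
t=30: L0/L1/L2 = -/-/E → run E
t=31: (idle)
t=32: (idle)
t=33: (idle)

running at tick 19 = H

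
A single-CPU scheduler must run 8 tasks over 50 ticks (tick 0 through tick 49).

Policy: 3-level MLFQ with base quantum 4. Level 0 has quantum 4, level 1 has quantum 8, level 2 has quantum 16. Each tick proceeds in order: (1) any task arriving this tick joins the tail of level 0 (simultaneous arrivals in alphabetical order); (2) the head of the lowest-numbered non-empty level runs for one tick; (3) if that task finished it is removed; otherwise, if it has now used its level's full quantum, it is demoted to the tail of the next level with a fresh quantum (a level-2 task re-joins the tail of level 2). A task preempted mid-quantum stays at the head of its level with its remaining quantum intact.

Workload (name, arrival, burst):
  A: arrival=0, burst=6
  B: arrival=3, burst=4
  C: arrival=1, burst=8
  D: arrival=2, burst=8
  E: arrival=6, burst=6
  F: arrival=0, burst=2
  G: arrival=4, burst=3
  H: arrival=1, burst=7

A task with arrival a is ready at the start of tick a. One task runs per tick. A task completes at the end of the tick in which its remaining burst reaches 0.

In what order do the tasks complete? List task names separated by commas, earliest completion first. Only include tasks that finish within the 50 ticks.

t=0: L0/L1/L2 = AF/-/- → run A
t=1: L0/L1/L2 = AFCH/-/- → run A
t=2: L0/L1/L2 = AFCHD/-/- → run A
t=3: L0/L1/L2 = AFCHDB/-/- → run A
t=4: L0/L1/L2 = FCHDBG/A/- → run F
t=5: L0/L1/L2 = FCHDBG/A/- → run F
t=6: L0/L1/L2 = CHDBGE/A/- → run C
t=7: L0/L1/L2 = CHDBGE/A/- → run C
t=8: L0/L1/L2 = CHDBGE/A/- → run C
t=9: L0/L1/L2 = CHDBGE/A/- → run C
t=10: L0/L1/L2 = HDBGE/AC/- → run H
t=11: L0/L1/L2 = HDBGE/AC/- → run H
t=12: L0/L1/L2 = HDBGE/AC/- → run H
t=13: L0/L1/L2 = HDBGE/AC/- → run H
t=14: L0/L1/L2 = DBGE/ACH/- → run D
t=15: L0/L1/L2 = DBGE/ACH/- → run D
t=16: L0/L1/L2 = DBGE/ACH/- → run D
t=17: L0/L1/L2 = DBGE/ACH/- → run D
t=18: L0/L1/L2 = BGE/ACHD/- → run B
t=19: L0/L1/L2 = BGE/ACHD/- → run B
t=20: L0/L1/L2 = BGE/ACHD/- → run B
t=21: L0/L1/L2 = BGE/ACHD/- → run B
t=22: L0/L1/L2 = GE/ACHD/- → run G
t=23: L0/L1/L2 = GE/ACHD/- → run G
t=24: L0/L1/L2 = GE/ACHD/- → run G
t=25: L0/L1/L2 = E/ACHD/- → run E
t=26: L0/L1/L2 = E/ACHD/- → run E
t=27: L0/L1/L2 = E/ACHD/- → run E
t=28: L0/L1/L2 = E/ACHD/- → run E
t=29: L0/L1/L2 = -/ACHDE/- → run A
t=30: L0/L1/L2 = -/ACHDE/- → run A
t=31: L0/L1/L2 = -/CHDE/- → run C
t=32: L0/L1/L2 = -/CHDE/- → run C
t=33: L0/L1/L2 = -/CHDE/- → run C
t=34: L0/L1/L2 = -/CHDE/- → run C
t=35: L0/L1/L2 = -/HDE/- → run H
t=36: L0/L1/L2 = -/HDE/- → run H
t=37: L0/L1/L2 = -/HDE/- → run H
t=38: L0/L1/L2 = -/DE/- → run D
t=39: L0/L1/L2 = -/DE/- → run D
t=40: L0/L1/L2 = -/DE/- → run D
t=41: L0/L1/L2 = -/DE/- → run D
t=42: L0/L1/L2 = -/E/- → run E
t=43: L0/L1/L2 = -/E/- → run E
t=44: (idle)
t=45: (idle)
t=46: (idle)
t=47: (idle)
t=48: (idle)
t=49: (idle)

completion order = F, B, G, A, C, H, D, E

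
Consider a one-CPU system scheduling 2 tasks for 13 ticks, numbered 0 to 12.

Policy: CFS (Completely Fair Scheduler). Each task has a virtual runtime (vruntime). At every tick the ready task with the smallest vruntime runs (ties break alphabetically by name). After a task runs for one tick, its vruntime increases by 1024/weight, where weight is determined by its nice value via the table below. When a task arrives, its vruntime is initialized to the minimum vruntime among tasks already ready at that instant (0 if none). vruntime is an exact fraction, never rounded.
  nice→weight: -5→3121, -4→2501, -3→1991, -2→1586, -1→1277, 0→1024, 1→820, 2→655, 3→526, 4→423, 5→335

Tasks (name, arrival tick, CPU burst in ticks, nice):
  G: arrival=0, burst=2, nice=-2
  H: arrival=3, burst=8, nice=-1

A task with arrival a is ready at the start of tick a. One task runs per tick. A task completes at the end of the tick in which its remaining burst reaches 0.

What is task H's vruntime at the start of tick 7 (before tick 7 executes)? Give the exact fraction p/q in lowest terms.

vruntime(H, start of tick 7) = 4096/1277

t=0: vr[G=0] → run G
t=1: vr[G=512/793] → run G
t=2: (idle)
t=3: vr[H=0] → run H
t=4: vr[H=1024/1277] → run H
t=5: vr[H=2048/1277] → run H
t=6: vr[H=3072/1277] → run H
t=7: vr[H=4096/1277] → run H
t=8: vr[H=5120/1277] → run H
t=9: vr[H=6144/1277] → run H
t=10: vr[H=7168/1277] → run H
t=11: (idle)
t=12: (idle)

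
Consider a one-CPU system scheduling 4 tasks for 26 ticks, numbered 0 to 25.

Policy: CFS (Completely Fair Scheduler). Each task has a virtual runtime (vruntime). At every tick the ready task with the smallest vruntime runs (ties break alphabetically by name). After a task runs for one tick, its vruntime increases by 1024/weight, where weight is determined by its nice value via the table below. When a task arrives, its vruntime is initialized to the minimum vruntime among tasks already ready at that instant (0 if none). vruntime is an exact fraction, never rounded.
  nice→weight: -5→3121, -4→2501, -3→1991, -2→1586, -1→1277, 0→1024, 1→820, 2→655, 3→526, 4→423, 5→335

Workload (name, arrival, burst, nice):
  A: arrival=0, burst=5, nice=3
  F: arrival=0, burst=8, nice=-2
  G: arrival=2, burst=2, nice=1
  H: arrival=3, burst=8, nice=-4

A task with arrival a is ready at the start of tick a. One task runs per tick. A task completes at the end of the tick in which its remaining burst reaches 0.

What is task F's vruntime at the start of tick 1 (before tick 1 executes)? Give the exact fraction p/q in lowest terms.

t=0: vr[A=0 F=0] → run A
t=1: vr[A=512/263 F=0] → run F
t=2: vr[A=512/263 F=512/793 G=512/793] → run F
t=3: vr[A=512/263 F=1024/793 G=512/793 H=512/793] → run G
t=4: vr[A=512/263 F=1024/793 G=307968/162565 H=512/793] → run H
t=5: vr[A=512/263 F=1024/793 G=307968/162565 H=34304/32513] → run H
t=6: vr[A=512/263 F=1024/793 G=307968/162565 H=47616/32513] → run F
t=7: vr[A=512/263 F=1536/793 G=307968/162565 H=47616/32513] → run H
t=8: vr[A=512/263 F=1536/793 G=307968/162565 H=60928/32513] → run H
t=9: vr[A=512/263 F=1536/793 G=307968/162565 H=74240/32513] → run G
t=10: vr[A=512/263 F=1536/793 H=74240/32513] → run F
t=11: vr[A=512/263 F=2048/793 H=74240/32513] → run A
t=12: vr[A=1024/263 F=2048/793 H=74240/32513] → run H
t=13: vr[A=1024/263 F=2048/793 H=87552/32513] → run F
t=14: vr[A=1024/263 F=2560/793 H=87552/32513] → run H
t=15: vr[A=1024/263 F=2560/793 H=100864/32513] → run H
t=16: vr[A=1024/263 F=2560/793 H=114176/32513] → run F
t=17: vr[A=1024/263 F=3072/793 H=114176/32513] → run H
t=18: vr[A=1024/263 F=3072/793] → run F
t=19: vr[A=1024/263 F=3584/793] → run A
t=20: vr[A=1536/263 F=3584/793] → run F
t=21: vr[A=1536/263] → run A
t=22: vr[A=2048/263] → run A
t=23: (idle)
t=24: (idle)
t=25: (idle)

vruntime(F, start of tick 1) = 0/1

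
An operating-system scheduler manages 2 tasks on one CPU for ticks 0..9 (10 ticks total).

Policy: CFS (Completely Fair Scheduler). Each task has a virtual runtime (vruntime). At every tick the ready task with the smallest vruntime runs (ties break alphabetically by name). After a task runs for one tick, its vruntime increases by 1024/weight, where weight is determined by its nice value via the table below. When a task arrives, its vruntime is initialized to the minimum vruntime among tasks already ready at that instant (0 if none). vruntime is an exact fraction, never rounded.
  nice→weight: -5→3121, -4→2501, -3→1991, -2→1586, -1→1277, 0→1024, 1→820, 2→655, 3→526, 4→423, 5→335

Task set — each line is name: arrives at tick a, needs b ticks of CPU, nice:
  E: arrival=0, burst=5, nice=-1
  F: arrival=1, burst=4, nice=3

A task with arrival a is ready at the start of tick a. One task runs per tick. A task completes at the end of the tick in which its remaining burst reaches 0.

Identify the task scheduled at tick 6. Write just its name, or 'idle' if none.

running at tick 6 = E

t=0: vr[E=0] → run E
t=1: vr[E=1024/1277 F=1024/1277] → run E
t=2: vr[E=2048/1277 F=1024/1277] → run F
t=3: vr[E=2048/1277 F=923136/335851] → run E
t=4: vr[E=3072/1277 F=923136/335851] → run E
t=5: vr[E=4096/1277 F=923136/335851] → run F
t=6: vr[E=4096/1277 F=1576960/335851] → run E
t=7: vr[F=1576960/335851] → run F
t=8: vr[F=2230784/335851] → run F
t=9: (idle)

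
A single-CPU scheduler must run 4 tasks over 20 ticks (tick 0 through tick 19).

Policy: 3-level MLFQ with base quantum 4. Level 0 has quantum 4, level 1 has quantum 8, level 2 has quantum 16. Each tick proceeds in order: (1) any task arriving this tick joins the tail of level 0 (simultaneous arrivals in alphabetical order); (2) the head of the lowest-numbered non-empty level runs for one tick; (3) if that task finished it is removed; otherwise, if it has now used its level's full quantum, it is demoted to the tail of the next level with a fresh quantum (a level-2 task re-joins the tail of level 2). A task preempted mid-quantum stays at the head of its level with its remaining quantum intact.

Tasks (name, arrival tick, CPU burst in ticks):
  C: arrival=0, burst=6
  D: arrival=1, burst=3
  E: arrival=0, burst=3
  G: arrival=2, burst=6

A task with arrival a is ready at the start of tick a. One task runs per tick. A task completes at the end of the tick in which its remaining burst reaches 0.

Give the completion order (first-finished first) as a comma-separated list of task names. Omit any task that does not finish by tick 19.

completion order = E, D, C, G

t=0: L0/L1/L2 = CE/-/- → run C
t=1: L0/L1/L2 = CED/-/- → run C
t=2: L0/L1/L2 = CEDG/-/- → run C
t=3: L0/L1/L2 = CEDG/-/- → run C
t=4: L0/L1/L2 = EDG/C/- → run E
t=5: L0/L1/L2 = EDG/C/- → run E
t=6: L0/L1/L2 = EDG/C/- → run E
t=7: L0/L1/L2 = DG/C/- → run D
t=8: L0/L1/L2 = DG/C/- → run D
t=9: L0/L1/L2 = DG/C/- → run D
t=10: L0/L1/L2 = G/C/- → run G
t=11: L0/L1/L2 = G/C/- → run G
t=12: L0/L1/L2 = G/C/- → run G
t=13: L0/L1/L2 = G/C/- → run G
t=14: L0/L1/L2 = -/CG/- → run C
t=15: L0/L1/L2 = -/CG/- → run C
t=16: L0/L1/L2 = -/G/- → run G
t=17: L0/L1/L2 = -/G/- → run G
t=18: (idle)
t=19: (idle)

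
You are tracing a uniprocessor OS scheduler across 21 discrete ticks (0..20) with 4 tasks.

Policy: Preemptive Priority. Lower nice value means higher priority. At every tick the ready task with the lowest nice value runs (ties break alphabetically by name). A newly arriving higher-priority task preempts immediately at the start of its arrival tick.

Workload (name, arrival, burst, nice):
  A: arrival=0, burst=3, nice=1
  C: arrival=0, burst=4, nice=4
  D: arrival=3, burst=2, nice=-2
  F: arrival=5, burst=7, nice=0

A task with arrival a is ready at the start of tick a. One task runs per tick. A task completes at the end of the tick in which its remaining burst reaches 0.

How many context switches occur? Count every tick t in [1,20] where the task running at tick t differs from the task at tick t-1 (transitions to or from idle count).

t=0: ready={A,C} → run A
t=1: ready={A,C} → run A
t=2: ready={A,C} → run A
t=3: ready={C,D} → run D
t=4: ready={C,D} → run D
t=5: ready={C,F} → run F
t=6: ready={C,F} → run F
t=7: ready={C,F} → run F
t=8: ready={C,F} → run F
t=9: ready={C,F} → run F
t=10: ready={C,F} → run F
t=11: ready={C,F} → run F
t=12: ready={C} → run C
t=13: ready={C} → run C
t=14: ready={C} → run C
t=15: ready={C} → run C
t=16: (idle)
t=17: (idle)
t=18: (idle)
t=19: (idle)
t=20: (idle)

context switches = 4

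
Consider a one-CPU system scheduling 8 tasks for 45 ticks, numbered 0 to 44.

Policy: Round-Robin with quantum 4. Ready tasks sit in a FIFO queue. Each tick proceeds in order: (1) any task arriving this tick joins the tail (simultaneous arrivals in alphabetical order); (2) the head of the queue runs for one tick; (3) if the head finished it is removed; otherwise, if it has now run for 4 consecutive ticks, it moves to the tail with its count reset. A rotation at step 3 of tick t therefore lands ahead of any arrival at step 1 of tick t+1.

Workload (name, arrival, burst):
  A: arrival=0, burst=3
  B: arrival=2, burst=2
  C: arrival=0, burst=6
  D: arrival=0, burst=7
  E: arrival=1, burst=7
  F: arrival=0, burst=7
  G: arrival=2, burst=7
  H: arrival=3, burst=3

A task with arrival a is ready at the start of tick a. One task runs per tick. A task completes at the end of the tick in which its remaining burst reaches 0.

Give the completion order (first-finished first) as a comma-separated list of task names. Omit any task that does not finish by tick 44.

t=0: queue=[A,C,D,F] q_used=0 → run A
t=1: queue=[A,C,D,F,E] q_used=1 → run A
t=2: queue=[A,C,D,F,E,B,G] q_used=2 → run A
t=3: queue=[C,D,F,E,B,G,H] q_used=0 → run C
t=4: queue=[C,D,F,E,B,G,H] q_used=1 → run C
t=5: queue=[C,D,F,E,B,G,H] q_used=2 → run C
t=6: queue=[C,D,F,E,B,G,H] q_used=3 → run C
t=7: queue=[D,F,E,B,G,H,C] q_used=0 → run D
t=8: queue=[D,F,E,B,G,H,C] q_used=1 → run D
t=9: queue=[D,F,E,B,G,H,C] q_used=2 → run D
t=10: queue=[D,F,E,B,G,H,C] q_used=3 → run D
t=11: queue=[F,E,B,G,H,C,D] q_used=0 → run F
t=12: queue=[F,E,B,G,H,C,D] q_used=1 → run F
t=13: queue=[F,E,B,G,H,C,D] q_used=2 → run F
t=14: queue=[F,E,B,G,H,C,D] q_used=3 → run F
t=15: queue=[E,B,G,H,C,D,F] q_used=0 → run E
t=16: queue=[E,B,G,H,C,D,F] q_used=1 → run E
t=17: queue=[E,B,G,H,C,D,F] q_used=2 → run E
t=18: queue=[E,B,G,H,C,D,F] q_used=3 → run E
t=19: queue=[B,G,H,C,D,F,E] q_used=0 → run B
t=20: queue=[B,G,H,C,D,F,E] q_used=1 → run B
t=21: queue=[G,H,C,D,F,E] q_used=0 → run G
t=22: queue=[G,H,C,D,F,E] q_used=1 → run G
t=23: queue=[G,H,C,D,F,E] q_used=2 → run G
t=24: queue=[G,H,C,D,F,E] q_used=3 → run G
t=25: queue=[H,C,D,F,E,G] q_used=0 → run H
t=26: queue=[H,C,D,F,E,G] q_used=1 → run H
t=27: queue=[H,C,D,F,E,G] q_used=2 → run H
t=28: queue=[C,D,F,E,G] q_used=0 → run C
t=29: queue=[C,D,F,E,G] q_used=1 → run C
t=30: queue=[D,F,E,G] q_used=0 → run D
t=31: queue=[D,F,E,G] q_used=1 → run D
t=32: queue=[D,F,E,G] q_used=2 → run D
t=33: queue=[F,E,G] q_used=0 → run F
t=34: queue=[F,E,G] q_used=1 → run F
t=35: queue=[F,E,G] q_used=2 → run F
t=36: queue=[E,G] q_used=0 → run E
t=37: queue=[E,G] q_used=1 → run E
t=38: queue=[E,G] q_used=2 → run E
t=39: queue=[G] q_used=0 → run G
t=40: queue=[G] q_used=1 → run G
t=41: queue=[G] q_used=2 → run G
t=42: (idle)
t=43: (idle)
t=44: (idle)

completion order = A, B, H, C, D, F, E, G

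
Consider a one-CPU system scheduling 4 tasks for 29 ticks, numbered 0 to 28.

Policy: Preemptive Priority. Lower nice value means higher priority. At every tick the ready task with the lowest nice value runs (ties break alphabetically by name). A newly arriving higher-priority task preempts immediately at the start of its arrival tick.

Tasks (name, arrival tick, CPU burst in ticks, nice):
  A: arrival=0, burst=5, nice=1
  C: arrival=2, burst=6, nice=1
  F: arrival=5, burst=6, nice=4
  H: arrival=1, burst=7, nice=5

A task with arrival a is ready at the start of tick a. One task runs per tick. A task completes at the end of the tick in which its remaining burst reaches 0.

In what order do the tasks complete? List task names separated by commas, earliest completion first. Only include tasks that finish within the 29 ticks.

t=0: ready={A} → run A
t=1: ready={A,H} → run A
t=2: ready={A,C,H} → run A
t=3: ready={A,C,H} → run A
t=4: ready={A,C,H} → run A
t=5: ready={C,F,H} → run C
t=6: ready={C,F,H} → run C
t=7: ready={C,F,H} → run C
t=8: ready={C,F,H} → run C
t=9: ready={C,F,H} → run C
t=10: ready={C,F,H} → run C
t=11: ready={F,H} → run F
t=12: ready={F,H} → run F
t=13: ready={F,H} → run F
t=14: ready={F,H} → run F
t=15: ready={F,H} → run F
t=16: ready={F,H} → run F
t=17: ready={H} → run H
t=18: ready={H} → run H
t=19: ready={H} → run H
t=20: ready={H} → run H
t=21: ready={H} → run H
t=22: ready={H} → run H
t=23: ready={H} → run H
t=24: (idle)
t=25: (idle)
t=26: (idle)
t=27: (idle)
t=28: (idle)

completion order = A, C, F, H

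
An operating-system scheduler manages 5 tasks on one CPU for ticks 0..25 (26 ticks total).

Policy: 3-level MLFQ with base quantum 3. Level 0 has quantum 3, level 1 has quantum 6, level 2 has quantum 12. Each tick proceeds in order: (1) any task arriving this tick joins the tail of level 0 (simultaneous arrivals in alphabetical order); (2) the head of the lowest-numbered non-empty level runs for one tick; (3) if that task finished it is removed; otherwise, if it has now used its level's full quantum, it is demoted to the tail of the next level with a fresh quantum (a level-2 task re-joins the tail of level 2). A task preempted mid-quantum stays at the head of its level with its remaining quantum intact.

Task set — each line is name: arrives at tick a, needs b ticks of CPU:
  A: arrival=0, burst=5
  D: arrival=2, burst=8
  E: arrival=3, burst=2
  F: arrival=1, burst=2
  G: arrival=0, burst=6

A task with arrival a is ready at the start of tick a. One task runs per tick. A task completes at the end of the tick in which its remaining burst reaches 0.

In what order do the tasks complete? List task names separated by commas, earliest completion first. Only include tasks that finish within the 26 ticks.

t=0: L0/L1/L2 = AG/-/- → run A
t=1: L0/L1/L2 = AGF/-/- → run A
t=2: L0/L1/L2 = AGFD/-/- → run A
t=3: L0/L1/L2 = GFDE/A/- → run G
t=4: L0/L1/L2 = GFDE/A/- → run G
t=5: L0/L1/L2 = GFDE/A/- → run G
t=6: L0/L1/L2 = FDE/AG/- → run F
t=7: L0/L1/L2 = FDE/AG/- → run F
t=8: L0/L1/L2 = DE/AG/- → run D
t=9: L0/L1/L2 = DE/AG/- → run D
t=10: L0/L1/L2 = DE/AG/- → run D
t=11: L0/L1/L2 = E/AGD/- → run E
t=12: L0/L1/L2 = E/AGD/- → run E
t=13: L0/L1/L2 = -/AGD/- → run A
t=14: L0/L1/L2 = -/AGD/- → run A
t=15: L0/L1/L2 = -/GD/- → run G
t=16: L0/L1/L2 = -/GD/- → run G
t=17: L0/L1/L2 = -/GD/- → run G
t=18: L0/L1/L2 = -/D/- → run D
t=19: L0/L1/L2 = -/D/- → run D
t=20: L0/L1/L2 = -/D/- → run D
t=21: L0/L1/L2 = -/D/- → run D
t=22: L0/L1/L2 = -/D/- → run D
t=23: (idle)
t=24: (idle)
t=25: (idle)

completion order = F, E, A, G, D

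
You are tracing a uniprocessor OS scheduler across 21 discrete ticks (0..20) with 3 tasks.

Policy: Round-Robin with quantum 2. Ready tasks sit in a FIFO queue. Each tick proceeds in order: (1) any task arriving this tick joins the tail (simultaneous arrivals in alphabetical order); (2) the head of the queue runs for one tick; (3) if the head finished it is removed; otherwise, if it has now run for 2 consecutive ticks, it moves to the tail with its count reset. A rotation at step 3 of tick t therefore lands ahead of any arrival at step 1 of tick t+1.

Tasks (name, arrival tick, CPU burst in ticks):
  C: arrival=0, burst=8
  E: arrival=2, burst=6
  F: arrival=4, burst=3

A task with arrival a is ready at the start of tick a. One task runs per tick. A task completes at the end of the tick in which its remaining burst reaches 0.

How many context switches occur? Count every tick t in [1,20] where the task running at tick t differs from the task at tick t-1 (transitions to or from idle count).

t=0: queue=[C] q_used=0 → run C
t=1: queue=[C] q_used=1 → run C
t=2: queue=[C,E] q_used=0 → run C
t=3: queue=[C,E] q_used=1 → run C
t=4: queue=[E,C,F] q_used=0 → run E
t=5: queue=[E,C,F] q_used=1 → run E
t=6: queue=[C,F,E] q_used=0 → run C
t=7: queue=[C,F,E] q_used=1 → run C
t=8: queue=[F,E,C] q_used=0 → run F
t=9: queue=[F,E,C] q_used=1 → run F
t=10: queue=[E,C,F] q_used=0 → run E
t=11: queue=[E,C,F] q_used=1 → run E
t=12: queue=[C,F,E] q_used=0 → run C
t=13: queue=[C,F,E] q_used=1 → run C
t=14: queue=[F,E] q_used=0 → run F
t=15: queue=[E] q_used=0 → run E
t=16: queue=[E] q_used=1 → run E
t=17: (idle)
t=18: (idle)
t=19: (idle)
t=20: (idle)

context switches = 8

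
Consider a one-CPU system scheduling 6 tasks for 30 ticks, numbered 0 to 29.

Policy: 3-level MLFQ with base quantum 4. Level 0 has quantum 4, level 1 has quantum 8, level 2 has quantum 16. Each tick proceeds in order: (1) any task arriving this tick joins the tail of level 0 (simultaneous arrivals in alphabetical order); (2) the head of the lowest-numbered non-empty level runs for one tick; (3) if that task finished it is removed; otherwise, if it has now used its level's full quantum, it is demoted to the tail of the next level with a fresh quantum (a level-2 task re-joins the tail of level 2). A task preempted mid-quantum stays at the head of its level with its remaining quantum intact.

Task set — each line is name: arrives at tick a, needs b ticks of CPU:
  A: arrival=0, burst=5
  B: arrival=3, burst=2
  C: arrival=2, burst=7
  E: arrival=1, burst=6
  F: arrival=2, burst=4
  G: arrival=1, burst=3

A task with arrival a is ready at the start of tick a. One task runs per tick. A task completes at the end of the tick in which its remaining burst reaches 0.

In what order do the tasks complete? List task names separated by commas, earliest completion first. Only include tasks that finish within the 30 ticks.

completion order = G, F, B, A, E, C

t=0: L0/L1/L2 = A/-/- → run A
t=1: L0/L1/L2 = AEG/-/- → run A
t=2: L0/L1/L2 = AEGCF/-/- → run A
t=3: L0/L1/L2 = AEGCFB/-/- → run A
t=4: L0/L1/L2 = EGCFB/A/- → run E
t=5: L0/L1/L2 = EGCFB/A/- → run E
t=6: L0/L1/L2 = EGCFB/A/- → run E
t=7: L0/L1/L2 = EGCFB/A/- → run E
t=8: L0/L1/L2 = GCFB/AE/- → run G
t=9: L0/L1/L2 = GCFB/AE/- → run G
t=10: L0/L1/L2 = GCFB/AE/- → run G
t=11: L0/L1/L2 = CFB/AE/- → run C
t=12: L0/L1/L2 = CFB/AE/- → run C
t=13: L0/L1/L2 = CFB/AE/- → run C
t=14: L0/L1/L2 = CFB/AE/- → run C
t=15: L0/L1/L2 = FB/AEC/- → run F
t=16: L0/L1/L2 = FB/AEC/- → run F
t=17: L0/L1/L2 = FB/AEC/- → run F
t=18: L0/L1/L2 = FB/AEC/- → run F
t=19: L0/L1/L2 = B/AEC/- → run B
t=20: L0/L1/L2 = B/AEC/- → run B
t=21: L0/L1/L2 = -/AEC/- → run A
t=22: L0/L1/L2 = -/EC/- → run E
t=23: L0/L1/L2 = -/EC/- → run E
t=24: L0/L1/L2 = -/C/- → run C
t=25: L0/L1/L2 = -/C/- → run C
t=26: L0/L1/L2 = -/C/- → run C
t=27: (idle)
t=28: (idle)
t=29: (idle)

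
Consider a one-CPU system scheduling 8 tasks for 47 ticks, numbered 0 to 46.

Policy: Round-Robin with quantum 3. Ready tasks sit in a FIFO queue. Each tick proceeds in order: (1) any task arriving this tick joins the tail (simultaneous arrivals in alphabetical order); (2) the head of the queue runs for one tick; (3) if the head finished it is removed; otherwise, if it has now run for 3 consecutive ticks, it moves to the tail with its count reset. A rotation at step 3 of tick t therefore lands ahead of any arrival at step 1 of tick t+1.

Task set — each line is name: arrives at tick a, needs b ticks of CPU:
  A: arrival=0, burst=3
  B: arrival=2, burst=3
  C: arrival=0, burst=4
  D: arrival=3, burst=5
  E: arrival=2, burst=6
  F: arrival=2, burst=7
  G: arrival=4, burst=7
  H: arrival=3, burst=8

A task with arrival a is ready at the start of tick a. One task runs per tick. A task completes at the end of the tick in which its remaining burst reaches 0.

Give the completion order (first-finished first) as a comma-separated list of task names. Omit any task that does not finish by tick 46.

completion order = A, B, C, E, D, F, H, G

t=0: queue=[A,C] q_used=0 → run A
t=1: queue=[A,C] q_used=1 → run A
t=2: queue=[A,C,B,E,F] q_used=2 → run A
t=3: queue=[C,B,E,F,D,H] q_used=0 → run C
t=4: queue=[C,B,E,F,D,H,G] q_used=1 → run C
t=5: queue=[C,B,E,F,D,H,G] q_used=2 → run C
t=6: queue=[B,E,F,D,H,G,C] q_used=0 → run B
t=7: queue=[B,E,F,D,H,G,C] q_used=1 → run B
t=8: queue=[B,E,F,D,H,G,C] q_used=2 → run B
t=9: queue=[E,F,D,H,G,C] q_used=0 → run E
t=10: queue=[E,F,D,H,G,C] q_used=1 → run E
t=11: queue=[E,F,D,H,G,C] q_used=2 → run E
t=12: queue=[F,D,H,G,C,E] q_used=0 → run F
t=13: queue=[F,D,H,G,C,E] q_used=1 → run F
t=14: queue=[F,D,H,G,C,E] q_used=2 → run F
t=15: queue=[D,H,G,C,E,F] q_used=0 → run D
t=16: queue=[D,H,G,C,E,F] q_used=1 → run D
t=17: queue=[D,H,G,C,E,F] q_used=2 → run D
t=18: queue=[H,G,C,E,F,D] q_used=0 → run H
t=19: queue=[H,G,C,E,F,D] q_used=1 → run H
t=20: queue=[H,G,C,E,F,D] q_used=2 → run H
t=21: queue=[G,C,E,F,D,H] q_used=0 → run G
t=22: queue=[G,C,E,F,D,H] q_used=1 → run G
t=23: queue=[G,C,E,F,D,H] q_used=2 → run G
t=24: queue=[C,E,F,D,H,G] q_used=0 → run C
t=25: queue=[E,F,D,H,G] q_used=0 → run E
t=26: queue=[E,F,D,H,G] q_used=1 → run E
t=27: queue=[E,F,D,H,G] q_used=2 → run E
t=28: queue=[F,D,H,G] q_used=0 → run F
t=29: queue=[F,D,H,G] q_used=1 → run F
t=30: queue=[F,D,H,G] q_used=2 → run F
t=31: queue=[D,H,G,F] q_used=0 → run D
t=32: queue=[D,H,G,F] q_used=1 → run D
t=33: queue=[H,G,F] q_used=0 → run H
t=34: queue=[H,G,F] q_used=1 → run H
t=35: queue=[H,G,F] q_used=2 → run H
t=36: queue=[G,F,H] q_used=0 → run G
t=37: queue=[G,F,H] q_used=1 → run G
t=38: queue=[G,F,H] q_used=2 → run G
t=39: queue=[F,H,G] q_used=0 → run F
t=40: queue=[H,G] q_used=0 → run H
t=41: queue=[H,G] q_used=1 → run H
t=42: queue=[G] q_used=0 → run G
t=43: (idle)
t=44: (idle)
t=45: (idle)
t=46: (idle)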